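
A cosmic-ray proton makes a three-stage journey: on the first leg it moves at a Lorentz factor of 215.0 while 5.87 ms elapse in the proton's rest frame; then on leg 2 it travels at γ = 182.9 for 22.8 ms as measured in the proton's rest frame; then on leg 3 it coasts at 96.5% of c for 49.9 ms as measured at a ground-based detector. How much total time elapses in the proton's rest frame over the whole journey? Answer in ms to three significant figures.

Leg 1: 5.87 ms is already measured in the proton's rest frame.
Leg 2: 22.8 ms is already measured in the proton's rest frame.
Leg 3: β = 0.965; γ = 1/√(1 − 0.965²) = 1/√0.06878 = 3.813; τ_3 = 49.9/3.813 = 13.09 ms.
Total: 5.870 + 22.80 + 13.09 ms.

τ = 41.8 ms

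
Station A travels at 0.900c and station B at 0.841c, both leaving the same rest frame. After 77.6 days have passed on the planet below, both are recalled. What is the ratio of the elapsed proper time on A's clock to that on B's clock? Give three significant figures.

τ_A/τ_B = 0.806

A: γ = 1/√(1 − 0.900²) = 1/√0.1900 = 2.294. B: γ = 1/√(1 − 0.841²) = 1/√0.2927 = 1.848.
τ_A/τ_B = γ_B/γ_A = 1.848/2.294 = 0.8057, so τ_A/τ_B = 0.8057.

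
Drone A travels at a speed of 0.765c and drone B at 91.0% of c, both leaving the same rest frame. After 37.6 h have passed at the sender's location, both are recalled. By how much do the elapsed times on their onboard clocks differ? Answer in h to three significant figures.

|τ_A − τ_B| = 8.63 h

A: γ = 1/√(1 − 0.765²) = 1/√0.4148 = 1.553; τ_A = 37.6/1.553 = 24.22 h.
B: β = 0.910; γ = 1/√(1 − 0.910²) = 1/√0.1719 = 2.412; τ_B = 37.6/2.412 = 15.59 h.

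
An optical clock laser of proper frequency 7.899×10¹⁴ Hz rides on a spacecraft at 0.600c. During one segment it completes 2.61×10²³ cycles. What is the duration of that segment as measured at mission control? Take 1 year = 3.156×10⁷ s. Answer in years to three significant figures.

Δt = 13.1 years

γ = 1/√(1 − 0.600²) = 5/4 = 1.250
Proper time for N cycles: τ = N/f = 2.61×10²³/(7.899×10¹⁴) = 3.304×10⁸ s = 10.47 years.
Lab-frame duration Δt = γτ = 1.250 × 10.47 = 13.09 years.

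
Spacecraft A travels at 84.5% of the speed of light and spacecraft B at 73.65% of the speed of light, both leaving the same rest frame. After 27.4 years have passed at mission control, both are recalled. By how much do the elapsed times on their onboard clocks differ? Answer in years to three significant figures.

|τ_A − τ_B| = 3.88 years

A: β = 0.845; γ = 1/√(1 − 0.845²) = 1/√0.2860 = 1.870; τ_A = 27.4/1.870 = 14.65 years.
B: β = 0.7365; γ = 1/√(1 − 0.7365²) = 1/√0.4576 = 1.478; τ_B = 27.4/1.478 = 18.53 years.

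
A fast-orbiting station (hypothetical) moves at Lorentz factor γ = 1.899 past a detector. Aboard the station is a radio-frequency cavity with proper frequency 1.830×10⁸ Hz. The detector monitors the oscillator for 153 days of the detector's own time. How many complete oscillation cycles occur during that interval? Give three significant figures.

N = 1.27×10¹⁵

γ = 1.899
During 153 days of lab time, the oscillator's proper time advances by τ = Δt/γ = 153/1.899 = 80.57 days = 6.961×10⁶ s.
N = f × τ = 1.830×10⁸ × 6.961×10⁶ = 1.274×10¹⁵.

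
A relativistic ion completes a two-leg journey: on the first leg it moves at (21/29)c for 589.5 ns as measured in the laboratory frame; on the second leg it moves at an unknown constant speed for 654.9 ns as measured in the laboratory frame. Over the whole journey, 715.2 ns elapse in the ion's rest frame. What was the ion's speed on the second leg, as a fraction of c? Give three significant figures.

β = 0.882

Leg 1: γ = 1/√(1 − (21/29)²) = 29/20 = 1.450; τ_1 = 589.5/1.450 = 406.6 ns.
Leg 2: speed unknown; τ_2 = 654.9/γ_2.
Total proper time: 406.6 + τ_2 = 715.2, so τ_2 = 715.2 − 406.6 = 308.6 ns.
γ_2 = 654.9/308.6 = 2.122; β = √(1 − 1/γ²) = √0.7779.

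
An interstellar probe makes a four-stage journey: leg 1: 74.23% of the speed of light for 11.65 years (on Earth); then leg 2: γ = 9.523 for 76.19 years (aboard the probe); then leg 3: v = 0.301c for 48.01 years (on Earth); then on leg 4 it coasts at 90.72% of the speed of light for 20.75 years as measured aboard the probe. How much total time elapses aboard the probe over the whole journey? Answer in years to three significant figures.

Leg 1: β = 0.7423; γ = 1/√(1 − 0.7423²) = 1/√0.4490 = 1.492; τ_1 = 11.65/1.492 = 7.806 years.
Leg 2: 76.19 years is already measured aboard the probe.
Leg 3: γ = 1/√(1 − 0.301²) = 1/√0.9094 = 1.049; τ_3 = 48.01/1.049 = 45.78 years.
Leg 4: 20.75 years is already measured aboard the probe.
Total: 7.806 + 76.19 + 45.78 + 20.75 years.

τ = 151 years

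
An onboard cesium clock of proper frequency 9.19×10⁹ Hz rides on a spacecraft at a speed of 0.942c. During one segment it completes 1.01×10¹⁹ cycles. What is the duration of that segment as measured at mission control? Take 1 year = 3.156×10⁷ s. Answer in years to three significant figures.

Δt = 104 years

γ = 1/√(1 − 0.942²) = 1/√0.1126 = 2.980
Proper time for N cycles: τ = N/f = 1.01×10¹⁹/(9.19×10⁹) = 1.099×10⁹ s = 34.82 years.
Lab-frame duration Δt = γτ = 2.980 × 34.82 = 103.8 years.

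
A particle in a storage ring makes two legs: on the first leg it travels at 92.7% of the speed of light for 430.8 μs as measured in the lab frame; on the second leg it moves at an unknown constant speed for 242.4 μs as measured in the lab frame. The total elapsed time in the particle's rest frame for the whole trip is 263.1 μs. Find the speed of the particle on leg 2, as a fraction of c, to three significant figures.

β = 0.908

Leg 1: β = 0.927; γ = 1/√(1 − 0.927²) = 1/√0.1407 = 2.666; τ_1 = 430.8/2.666 = 161.6 μs.
Leg 2: speed unknown; τ_2 = 242.4/γ_2.
Total proper time: 161.6 + τ_2 = 263.1, so τ_2 = 263.1 − 161.6 = 101.5 μs.
γ_2 = 242.4/101.5 = 2.388; β = √(1 − 1/γ²) = √0.8246.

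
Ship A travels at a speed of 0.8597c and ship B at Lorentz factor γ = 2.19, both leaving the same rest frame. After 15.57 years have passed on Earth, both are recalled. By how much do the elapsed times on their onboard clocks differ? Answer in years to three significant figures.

A: γ = 1/√(1 − 0.8597²) = 1/√0.2609 = 1.958; τ_A = 15.57/1.958 = 7.953 years.
B: γ = 2.19; τ_B = 15.57/2.190 = 7.110 years.

|τ_A − τ_B| = 0.844 years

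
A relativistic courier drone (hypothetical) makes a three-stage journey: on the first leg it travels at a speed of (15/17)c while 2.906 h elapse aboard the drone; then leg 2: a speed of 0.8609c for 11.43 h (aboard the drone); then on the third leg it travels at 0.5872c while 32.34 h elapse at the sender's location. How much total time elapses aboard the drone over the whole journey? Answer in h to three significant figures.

τ = 40.5 h

Leg 1: 2.906 h is already measured aboard the drone.
Leg 2: 11.43 h is already measured aboard the drone.
Leg 3: γ = 1/√(1 − 0.5872²) = 1/√0.6552 = 1.235; τ_3 = 32.34/1.235 = 26.18 h.
Total: 2.906 + 11.43 + 26.18 h.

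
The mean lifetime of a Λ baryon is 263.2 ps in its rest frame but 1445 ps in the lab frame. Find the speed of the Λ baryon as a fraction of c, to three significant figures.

γ = Δt/τ₀ = 1445/263.2 = 5.490
β = √(1 − 1/γ²) = √(1 − 0.03318) = √0.9668

β = 0.983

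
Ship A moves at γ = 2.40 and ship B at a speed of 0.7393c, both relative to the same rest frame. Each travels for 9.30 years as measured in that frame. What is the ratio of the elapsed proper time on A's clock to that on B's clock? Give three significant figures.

A: γ = 2.40. B: γ = 1/√(1 − 0.7393²) = 1/√0.4534 = 1.485.
τ_A/τ_B = γ_B/γ_A = 1.485/2.400 = 0.6188, so τ_A/τ_B = 0.6188.

τ_A/τ_B = 0.619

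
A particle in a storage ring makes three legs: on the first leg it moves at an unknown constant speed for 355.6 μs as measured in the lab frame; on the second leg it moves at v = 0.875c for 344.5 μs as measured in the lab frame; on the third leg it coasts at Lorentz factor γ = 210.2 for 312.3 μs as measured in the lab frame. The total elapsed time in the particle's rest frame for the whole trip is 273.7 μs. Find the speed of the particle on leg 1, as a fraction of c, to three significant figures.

Leg 1: speed unknown; τ_1 = 355.6/γ_1.
Leg 2: γ = 1/√(1 − 0.875²) = 1/√0.2344 = 2.066; τ_2 = 344.5/2.066 = 166.8 μs.
Leg 3: γ = 210.2; τ_3 = 312.3/210.2 = 1.486 μs.
Total proper time: τ_1 + 166.8 + 1.486 = 273.7, so τ_1 = 273.7 − 168.3 = 105.4 μs.
γ_1 = 355.6/105.4 = 3.373; β = √(1 − 1/γ²) = √0.9121.

β = 0.955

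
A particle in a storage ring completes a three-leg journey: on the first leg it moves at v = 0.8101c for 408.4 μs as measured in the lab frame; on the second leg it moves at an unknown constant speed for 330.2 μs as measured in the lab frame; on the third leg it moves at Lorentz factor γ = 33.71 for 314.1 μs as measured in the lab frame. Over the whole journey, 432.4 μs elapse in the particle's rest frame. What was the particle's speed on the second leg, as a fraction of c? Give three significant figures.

β = 0.831

Leg 1: γ = 1/√(1 − 0.8101²) = 1/√0.3437 = 1.706; τ_1 = 408.4/1.706 = 239.4 μs.
Leg 2: speed unknown; τ_2 = 330.2/γ_2.
Leg 3: γ = 33.71; τ_3 = 314.1/33.71 = 9.318 μs.
Total proper time: 239.4 + τ_2 + 9.318 = 432.4, so τ_2 = 432.4 − 248.8 = 183.6 μs.
γ_2 = 330.2/183.6 = 1.798; β = √(1 − 1/γ²) = √0.6907.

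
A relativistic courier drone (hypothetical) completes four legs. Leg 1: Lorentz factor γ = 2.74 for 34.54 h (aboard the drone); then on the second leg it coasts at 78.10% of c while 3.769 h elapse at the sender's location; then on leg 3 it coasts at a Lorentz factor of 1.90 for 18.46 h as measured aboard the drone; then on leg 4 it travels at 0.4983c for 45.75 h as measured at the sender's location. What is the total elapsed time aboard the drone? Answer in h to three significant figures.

Leg 1: 34.54 h is already measured aboard the drone.
Leg 2: β = 0.7810; γ = 1/√(1 − 0.7810²) = 1/√0.3900 = 1.601; τ_2 = 3.769/1.601 = 2.354 h.
Leg 3: 18.46 h is already measured aboard the drone.
Leg 4: γ = 1/√(1 − 0.4983²) = 1/√0.7517 = 1.153; τ_4 = 45.75/1.153 = 39.67 h.
Total: 34.54 + 2.354 + 18.46 + 39.67 h.

τ = 95.0 h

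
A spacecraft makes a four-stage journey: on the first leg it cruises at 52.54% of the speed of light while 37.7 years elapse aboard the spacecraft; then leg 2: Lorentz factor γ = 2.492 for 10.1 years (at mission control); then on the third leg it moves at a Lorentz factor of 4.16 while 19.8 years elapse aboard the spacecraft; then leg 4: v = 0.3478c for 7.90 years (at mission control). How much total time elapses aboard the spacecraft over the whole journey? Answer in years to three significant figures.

Leg 1: 37.7 years is already measured aboard the spacecraft.
Leg 2: γ = 2.492; τ_2 = 10.1/2.492 = 4.053 years.
Leg 3: 19.8 years is already measured aboard the spacecraft.
Leg 4: γ = 1/√(1 − 0.3478²) = 1/√0.8790 = 1.067; τ_4 = 7.90/1.067 = 7.407 years.
Total: 37.70 + 4.053 + 19.80 + 7.407 years.

τ = 69.0 years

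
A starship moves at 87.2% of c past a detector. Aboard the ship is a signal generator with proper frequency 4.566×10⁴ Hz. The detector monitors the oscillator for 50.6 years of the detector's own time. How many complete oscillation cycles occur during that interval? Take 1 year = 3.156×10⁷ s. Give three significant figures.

N = 3.57×10¹³

β = 0.872; γ = 1/√(1 − 0.872²) = 1/√0.2396 = 2.043
During 50.6 years of lab time, the oscillator's proper time advances by τ = Δt/γ = 50.6/2.043 = 24.77 years = 7.817×10⁸ s.
N = f × τ = 4.566×10⁴ × 7.817×10⁸ = 3.569×10¹³.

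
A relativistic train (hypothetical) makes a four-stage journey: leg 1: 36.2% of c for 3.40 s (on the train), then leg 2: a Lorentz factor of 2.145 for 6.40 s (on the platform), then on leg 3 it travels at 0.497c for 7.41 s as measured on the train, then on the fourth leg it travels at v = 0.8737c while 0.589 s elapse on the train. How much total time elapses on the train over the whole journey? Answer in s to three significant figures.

τ = 14.4 s

Leg 1: 3.40 s is already measured on the train.
Leg 2: γ = 2.145; τ_2 = 6.40/2.145 = 2.984 s.
Leg 3: 7.41 s is already measured on the train.
Leg 4: 0.589 s is already measured on the train.
Total: 3.400 + 2.984 + 7.410 + 0.5890 s.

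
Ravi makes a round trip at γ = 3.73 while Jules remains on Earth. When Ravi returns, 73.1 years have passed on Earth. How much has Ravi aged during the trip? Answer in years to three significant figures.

γ = 3.73
Ravi's clock measures proper time along the trip: τ = Δt/γ = 73.1/3.730 years.

τ = 19.6 years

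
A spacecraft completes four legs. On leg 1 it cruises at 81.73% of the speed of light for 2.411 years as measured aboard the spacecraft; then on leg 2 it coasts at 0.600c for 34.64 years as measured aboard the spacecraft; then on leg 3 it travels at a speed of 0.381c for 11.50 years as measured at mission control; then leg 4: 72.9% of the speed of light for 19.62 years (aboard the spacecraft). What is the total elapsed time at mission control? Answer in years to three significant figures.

Leg 1: β = 0.8173; γ = 1/√(1 − 0.8173²) = 1/√0.3320 = 1.735; Δt_1 = 1.735 × 2.411 = 4.184 years.
Leg 2: γ = 1/√(1 − 0.600²) = 5/4 = 1.250; Δt_2 = 1.250 × 34.64 = 43.30 years.
Leg 3: 11.50 years is already measured at mission control.
Leg 4: β = 0.729; γ = 1/√(1 − 0.729²) = 1/√0.4686 = 1.461; Δt_4 = 1.461 × 19.62 = 28.66 years.
Total: 4.184 + 43.30 + 11.50 + 28.66 years.

Δt = 87.6 years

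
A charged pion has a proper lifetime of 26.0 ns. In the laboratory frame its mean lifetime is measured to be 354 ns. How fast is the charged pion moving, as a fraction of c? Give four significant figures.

γ = Δt/τ₀ = 354/26.0 = 13.62
β = √(1 − 1/γ²) = √(1 − 0.005394) = √0.9946

v = 0.9973c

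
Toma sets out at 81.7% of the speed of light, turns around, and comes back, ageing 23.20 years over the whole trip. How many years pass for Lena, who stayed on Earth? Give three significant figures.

Δt = 40.2 years

β = 0.817; γ = 1/√(1 − 0.817²) = 1/√0.3325 = 1.734
Earth-frame duration is the dilated interval: Δt = γτ = 1.734 × 23.20 years.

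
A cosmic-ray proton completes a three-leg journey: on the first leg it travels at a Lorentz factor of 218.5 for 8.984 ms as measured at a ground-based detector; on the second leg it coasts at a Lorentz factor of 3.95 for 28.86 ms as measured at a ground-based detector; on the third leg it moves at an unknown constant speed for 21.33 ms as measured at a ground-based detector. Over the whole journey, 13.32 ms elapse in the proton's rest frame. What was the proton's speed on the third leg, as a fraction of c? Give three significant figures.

β = 0.960

Leg 1: γ = 218.5; τ_1 = 8.984/218.5 = 0.04112 ms.
Leg 2: γ = 3.95; τ_2 = 28.86/3.950 = 7.306 ms.
Leg 3: speed unknown; τ_3 = 21.33/γ_3.
Total proper time: 0.04112 + 7.306 + τ_3 = 13.32, so τ_3 = 13.32 − 7.347 = 5.973 ms.
γ_3 = 21.33/5.973 = 3.571; β = √(1 − 1/γ²) = √0.9216.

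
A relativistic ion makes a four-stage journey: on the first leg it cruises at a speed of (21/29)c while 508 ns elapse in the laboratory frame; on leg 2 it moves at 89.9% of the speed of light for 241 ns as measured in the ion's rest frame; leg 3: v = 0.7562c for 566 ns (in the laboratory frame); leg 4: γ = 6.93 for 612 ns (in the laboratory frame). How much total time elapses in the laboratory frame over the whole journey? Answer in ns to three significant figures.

Leg 1: 508 ns is already measured in the laboratory frame.
Leg 2: β = 0.899; γ = 1/√(1 − 0.899²) = 1/√0.1918 = 2.283; Δt_2 = 2.283 × 241 = 550.3 ns.
Leg 3: 566 ns is already measured in the laboratory frame.
Leg 4: 612 ns is already measured in the laboratory frame.
Total: 508.0 + 550.3 + 566.0 + 612.0 ns.

Δt = 2240 ns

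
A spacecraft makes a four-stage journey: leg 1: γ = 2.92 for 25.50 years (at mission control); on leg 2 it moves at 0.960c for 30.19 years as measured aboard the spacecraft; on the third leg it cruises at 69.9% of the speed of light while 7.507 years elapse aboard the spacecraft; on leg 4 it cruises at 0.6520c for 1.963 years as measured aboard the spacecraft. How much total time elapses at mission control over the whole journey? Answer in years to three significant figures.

Δt = 146 years

Leg 1: 25.50 years is already measured at mission control.
Leg 2: γ = 1/√(1 − 0.960²) = 25/7 ≈ 3.571; Δt_2 = 3.571 × 30.19 = 107.8 years.
Leg 3: β = 0.699; γ = 1/√(1 − 0.699²) = 1/√0.5114 = 1.398; Δt_3 = 1.398 × 7.507 = 10.50 years.
Leg 4: γ = 1/√(1 − 0.6520²) = 1/√0.5749 = 1.319; Δt_4 = 1.319 × 1.963 = 2.589 years.
Total: 25.50 + 107.8 + 10.50 + 2.589 years.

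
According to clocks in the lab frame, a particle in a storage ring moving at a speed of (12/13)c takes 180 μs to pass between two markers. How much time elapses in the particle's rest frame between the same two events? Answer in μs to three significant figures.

γ = 1/√(1 − (12/13)²) = 13/5 = 2.600
The interval measured in the lab frame is the dilated one; the clock in the particle's rest frame measures the proper time τ = Δt/γ = 180/2.600 μs.

τ = 69.2 μs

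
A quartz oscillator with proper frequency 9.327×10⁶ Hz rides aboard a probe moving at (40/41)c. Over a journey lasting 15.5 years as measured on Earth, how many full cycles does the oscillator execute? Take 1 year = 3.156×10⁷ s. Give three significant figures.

γ = 1/√(1 − (40/41)²) = 41/9 ≈ 4.556
The oscillator's own cycle count is N = f × τ where τ is the proper time aboard the probe. τ = Δt/γ = 15.5/4.556 = 3.402 years = 1.074×10⁸ s.
N = 9.327×10⁶ × 1.074×10⁸ = 1.002×10¹⁵.

N = 1.00×10¹⁵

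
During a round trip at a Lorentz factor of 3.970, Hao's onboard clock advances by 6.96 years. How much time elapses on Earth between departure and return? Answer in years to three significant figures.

γ = 3.970
Earth-frame duration is the dilated interval: Δt = γτ = 3.970 × 6.96 years.

Δt = 27.6 years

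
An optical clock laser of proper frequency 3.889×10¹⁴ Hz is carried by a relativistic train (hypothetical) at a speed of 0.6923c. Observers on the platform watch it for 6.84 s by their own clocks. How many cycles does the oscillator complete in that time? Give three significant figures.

N = 1.92×10¹⁵

γ = 1/√(1 − 0.6923²) = 1/√0.5207 = 1.386
During 6.84 s of lab time, the oscillator's proper time advances by τ = Δt/γ = 6.84/1.386 = 4.936 s = 4.936×10⁰ s.
N = f × τ = 3.889×10¹⁴ × 4.936×10⁰ = 1.920×10¹⁵.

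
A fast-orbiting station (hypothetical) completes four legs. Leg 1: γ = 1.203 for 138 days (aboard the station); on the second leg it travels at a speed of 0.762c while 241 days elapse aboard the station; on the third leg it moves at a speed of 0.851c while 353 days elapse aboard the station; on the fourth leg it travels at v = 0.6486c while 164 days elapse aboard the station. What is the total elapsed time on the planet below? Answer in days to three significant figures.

Leg 1: γ = 1.203; Δt_1 = 1.203 × 138 = 166.0 days.
Leg 2: γ = 1/√(1 − 0.762²) = 1/√0.4194 = 1.544; Δt_2 = 1.544 × 241 = 372.2 days.
Leg 3: γ = 1/√(1 − 0.851²) = 1/√0.2758 = 1.904; Δt_3 = 1.904 × 353 = 672.2 days.
Leg 4: γ = 1/√(1 − 0.6486²) = 1/√0.5793 = 1.314; Δt_4 = 1.314 × 164 = 215.5 days.
Total: 166.0 + 372.2 + 672.2 + 215.5 days.

Δt = 1430 days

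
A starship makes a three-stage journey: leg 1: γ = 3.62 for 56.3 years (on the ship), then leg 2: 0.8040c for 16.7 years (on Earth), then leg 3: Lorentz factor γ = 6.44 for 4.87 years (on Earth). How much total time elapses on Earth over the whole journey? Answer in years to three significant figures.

Leg 1: γ = 3.62; Δt_1 = 3.620 × 56.3 = 203.8 years.
Leg 2: 16.7 years is already measured on Earth.
Leg 3: 4.87 years is already measured on Earth.
Total: 203.8 + 16.70 + 4.870 years.

Δt = 225 years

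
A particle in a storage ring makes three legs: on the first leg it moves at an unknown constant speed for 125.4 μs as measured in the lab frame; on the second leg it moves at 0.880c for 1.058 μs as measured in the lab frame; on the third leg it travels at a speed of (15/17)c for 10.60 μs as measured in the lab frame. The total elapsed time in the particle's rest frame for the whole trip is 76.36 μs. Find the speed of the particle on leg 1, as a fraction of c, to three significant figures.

Leg 1: speed unknown; τ_1 = 125.4/γ_1.
Leg 2: γ = 1/√(1 − 0.880²) = 1/√0.2256 = 2.105; τ_2 = 1.058/2.105 = 0.5025 μs.
Leg 3: γ = 1/√(1 − (15/17)²) = 17/8 = 2.125; τ_3 = 10.60/2.125 = 4.988 μs.
Total proper time: τ_1 + 0.5025 + 4.988 = 76.36, so τ_1 = 76.36 − 5.491 = 70.87 μs.
γ_1 = 125.4/70.87 = 1.769; β = √(1 − 1/γ²) = √0.6806.

β = 0.825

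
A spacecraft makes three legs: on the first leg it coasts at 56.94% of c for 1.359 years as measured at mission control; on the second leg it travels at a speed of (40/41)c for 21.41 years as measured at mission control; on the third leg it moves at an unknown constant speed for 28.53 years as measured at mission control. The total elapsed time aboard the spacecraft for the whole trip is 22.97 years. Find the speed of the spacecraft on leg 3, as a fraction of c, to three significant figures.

Leg 1: β = 0.5694; γ = 1/√(1 − 0.5694²) = 1/√0.6758 = 1.216; τ_1 = 1.359/1.216 = 1.117 years.
Leg 2: γ = 1/√(1 − (40/41)²) = 41/9 ≈ 4.556; τ_2 = 21.41/4.556 = 4.700 years.
Leg 3: speed unknown; τ_3 = 28.53/γ_3.
Total proper time: 1.117 + 4.700 + τ_3 = 22.97, so τ_3 = 22.97 − 5.817 = 17.15 years.
γ_3 = 28.53/17.15 = 1.663; β = √(1 − 1/γ²) = √0.6385.

β = 0.799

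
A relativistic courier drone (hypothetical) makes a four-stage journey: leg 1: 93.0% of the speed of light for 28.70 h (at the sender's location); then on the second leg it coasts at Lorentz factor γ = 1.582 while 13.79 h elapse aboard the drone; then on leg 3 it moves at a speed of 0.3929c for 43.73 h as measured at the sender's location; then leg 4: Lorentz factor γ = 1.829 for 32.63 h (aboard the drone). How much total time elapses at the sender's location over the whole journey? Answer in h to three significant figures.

Δt = 154 h

Leg 1: 28.70 h is already measured at the sender's location.
Leg 2: γ = 1.582; Δt_2 = 1.582 × 13.79 = 21.82 h.
Leg 3: 43.73 h is already measured at the sender's location.
Leg 4: γ = 1.829; Δt_4 = 1.829 × 32.63 = 59.68 h.
Total: 28.70 + 21.82 + 43.73 + 59.68 h.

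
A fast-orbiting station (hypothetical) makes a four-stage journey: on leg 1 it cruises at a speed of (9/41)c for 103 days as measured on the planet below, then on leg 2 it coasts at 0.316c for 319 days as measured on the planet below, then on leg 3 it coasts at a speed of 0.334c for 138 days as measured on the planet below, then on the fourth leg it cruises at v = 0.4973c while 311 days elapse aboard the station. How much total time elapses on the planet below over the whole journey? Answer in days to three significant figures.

Δt = 918 days

Leg 1: 103 days is already measured on the planet below.
Leg 2: 319 days is already measured on the planet below.
Leg 3: 138 days is already measured on the planet below.
Leg 4: γ = 1/√(1 − 0.4973²) = 1/√0.7527 = 1.153; Δt_4 = 1.153 × 311 = 358.5 days.
Total: 103.0 + 319.0 + 138.0 + 358.5 days.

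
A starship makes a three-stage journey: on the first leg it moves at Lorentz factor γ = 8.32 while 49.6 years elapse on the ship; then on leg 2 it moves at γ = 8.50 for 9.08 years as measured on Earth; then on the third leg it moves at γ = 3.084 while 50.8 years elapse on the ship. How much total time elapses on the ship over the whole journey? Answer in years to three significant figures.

Leg 1: 49.6 years is already measured on the ship.
Leg 2: γ = 8.50; τ_2 = 9.08/8.500 = 1.068 years.
Leg 3: 50.8 years is already measured on the ship.
Total: 49.60 + 1.068 + 50.80 years.

τ = 101 years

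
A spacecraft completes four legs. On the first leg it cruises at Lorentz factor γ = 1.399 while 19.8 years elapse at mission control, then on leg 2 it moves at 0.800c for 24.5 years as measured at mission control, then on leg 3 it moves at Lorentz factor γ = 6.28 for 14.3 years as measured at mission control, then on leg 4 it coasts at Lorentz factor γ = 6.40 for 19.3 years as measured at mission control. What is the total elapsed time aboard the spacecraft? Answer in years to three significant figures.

τ = 34.1 years

Leg 1: γ = 1.399; τ_1 = 19.8/1.399 = 14.15 years.
Leg 2: γ = 1/√(1 − 0.800²) = 5/3 ≈ 1.667; τ_2 = 24.5/1.667 = 14.70 years.
Leg 3: γ = 6.28; τ_3 = 14.3/6.280 = 2.277 years.
Leg 4: γ = 6.40; τ_4 = 19.3/6.400 = 3.016 years.
Total: 14.15 + 14.70 + 2.277 + 3.016 years.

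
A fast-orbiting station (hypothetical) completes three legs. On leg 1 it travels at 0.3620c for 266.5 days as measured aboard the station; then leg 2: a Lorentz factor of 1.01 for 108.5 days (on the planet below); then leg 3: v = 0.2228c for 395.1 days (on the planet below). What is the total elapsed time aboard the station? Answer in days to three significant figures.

Leg 1: 266.5 days is already measured aboard the station.
Leg 2: γ = 1.01; τ_2 = 108.5/1.010 = 107.4 days.
Leg 3: γ = 1/√(1 − 0.2228²) = 1/√0.9504 = 1.026; τ_3 = 395.1/1.026 = 385.2 days.
Total: 266.5 + 107.4 + 385.2 days.

τ = 759 days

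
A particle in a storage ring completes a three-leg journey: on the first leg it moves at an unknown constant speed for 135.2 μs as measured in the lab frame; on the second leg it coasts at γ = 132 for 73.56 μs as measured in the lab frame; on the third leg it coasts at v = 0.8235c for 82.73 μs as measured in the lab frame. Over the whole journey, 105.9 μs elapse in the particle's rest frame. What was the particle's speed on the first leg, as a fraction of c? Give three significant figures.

Leg 1: speed unknown; τ_1 = 135.2/γ_1.
Leg 2: γ = 132; τ_2 = 73.56/132.0 = 0.5573 μs.
Leg 3: γ = 1/√(1 − 0.8235²) = 1/√0.3218 = 1.763; τ_3 = 82.73/1.763 = 46.93 μs.
Total proper time: τ_1 + 0.5573 + 46.93 = 105.9, so τ_1 = 105.9 − 47.49 = 58.41 μs.
γ_1 = 135.2/58.41 = 2.315; β = √(1 − 1/γ²) = √0.8134.

β = 0.902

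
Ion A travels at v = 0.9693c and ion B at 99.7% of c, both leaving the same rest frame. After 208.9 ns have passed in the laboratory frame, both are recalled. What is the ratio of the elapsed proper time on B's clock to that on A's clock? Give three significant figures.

A: γ = 1/√(1 − 0.9693²) = 1/√0.06046 = 4.067. B: β = 0.997; γ = 1/√(1 − 0.997²) = 1/√0.005991 = 12.92.
τ_A/τ_B = γ_B/γ_A = 12.92/4.067 = 3.177, so τ_B/τ_A = 0.3148.

τ_B/τ_A = 0.315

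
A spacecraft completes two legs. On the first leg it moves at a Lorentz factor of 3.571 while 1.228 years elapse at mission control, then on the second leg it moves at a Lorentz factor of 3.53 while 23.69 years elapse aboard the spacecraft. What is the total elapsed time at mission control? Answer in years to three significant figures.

Δt = 84.9 years

Leg 1: 1.228 years is already measured at mission control.
Leg 2: γ = 3.53; Δt_2 = 3.530 × 23.69 = 83.63 years.
Total: 1.228 + 83.63 years.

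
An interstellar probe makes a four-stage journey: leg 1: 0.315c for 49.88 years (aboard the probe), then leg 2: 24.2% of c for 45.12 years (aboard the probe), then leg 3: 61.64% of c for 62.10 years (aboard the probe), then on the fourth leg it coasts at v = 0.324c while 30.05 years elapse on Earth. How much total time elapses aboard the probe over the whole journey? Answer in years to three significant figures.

Leg 1: 49.88 years is already measured aboard the probe.
Leg 2: 45.12 years is already measured aboard the probe.
Leg 3: 62.10 years is already measured aboard the probe.
Leg 4: γ = 1/√(1 − 0.324²) = 1/√0.8950 = 1.057; τ_4 = 30.05/1.057 = 28.43 years.
Total: 49.88 + 45.12 + 62.10 + 28.43 years.

τ = 186 years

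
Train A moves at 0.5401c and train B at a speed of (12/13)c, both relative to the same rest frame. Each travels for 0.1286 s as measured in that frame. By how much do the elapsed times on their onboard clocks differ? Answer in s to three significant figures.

A: γ = 1/√(1 − 0.5401²) = 1/√0.7083 = 1.188; τ_A = 0.1286/1.188 = 0.1082 s.
B: γ = 1/√(1 − (12/13)²) = 13/5 = 2.600; τ_B = 0.1286/2.600 = 0.04946 s.

|τ_A − τ_B| = 0.0588 s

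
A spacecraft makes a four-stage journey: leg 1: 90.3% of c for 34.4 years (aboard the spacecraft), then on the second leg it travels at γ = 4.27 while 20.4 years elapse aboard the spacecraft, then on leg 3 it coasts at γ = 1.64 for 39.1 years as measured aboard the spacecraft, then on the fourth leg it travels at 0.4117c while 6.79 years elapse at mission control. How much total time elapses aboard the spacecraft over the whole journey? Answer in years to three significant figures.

τ = 100 years

Leg 1: 34.4 years is already measured aboard the spacecraft.
Leg 2: 20.4 years is already measured aboard the spacecraft.
Leg 3: 39.1 years is already measured aboard the spacecraft.
Leg 4: γ = 1/√(1 − 0.4117²) = 1/√0.8305 = 1.097; τ_4 = 6.79/1.097 = 6.188 years.
Total: 34.40 + 20.40 + 39.10 + 6.188 years.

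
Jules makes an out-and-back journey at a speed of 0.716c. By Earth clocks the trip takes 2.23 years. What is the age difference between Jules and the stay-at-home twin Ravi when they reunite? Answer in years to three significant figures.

Δt − τ = 0.673 years

γ = 1/√(1 − 0.716²) = 1/√0.4873 = 1.432
Jules's elapsed proper time: τ = 2.23/1.432 = 1.557 years.
Age gap = Δt − τ = 2.23 − 1.557 years.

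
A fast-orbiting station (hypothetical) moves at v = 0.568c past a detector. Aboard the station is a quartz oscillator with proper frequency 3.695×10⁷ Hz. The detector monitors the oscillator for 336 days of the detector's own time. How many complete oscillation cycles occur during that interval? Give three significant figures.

N = 8.83×10¹⁴

γ = 1/√(1 − 0.568²) = 1/√0.6774 = 1.215
During 336 days of lab time, the oscillator's proper time advances by τ = Δt/γ = 336/1.215 = 276.5 days = 2.389×10⁷ s.
N = f × τ = 3.695×10⁷ × 2.389×10⁷ = 8.828×10¹⁴.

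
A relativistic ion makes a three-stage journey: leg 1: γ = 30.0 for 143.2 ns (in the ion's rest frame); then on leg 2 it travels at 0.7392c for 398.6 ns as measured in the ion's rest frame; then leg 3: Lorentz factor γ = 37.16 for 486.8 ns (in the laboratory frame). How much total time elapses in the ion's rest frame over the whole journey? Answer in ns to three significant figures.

Leg 1: 143.2 ns is already measured in the ion's rest frame.
Leg 2: 398.6 ns is already measured in the ion's rest frame.
Leg 3: γ = 37.16; τ_3 = 486.8/37.16 = 13.10 ns.
Total: 143.2 + 398.6 + 13.10 ns.

τ = 555 ns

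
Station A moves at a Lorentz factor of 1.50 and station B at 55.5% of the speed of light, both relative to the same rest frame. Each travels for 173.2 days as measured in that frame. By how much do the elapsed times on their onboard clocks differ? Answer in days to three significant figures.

|τ_A − τ_B| = 28.6 days

A: γ = 1.50; τ_A = 173.2/1.500 = 115.5 days.
B: β = 0.555; γ = 1/√(1 − 0.555²) = 1/√0.6920 = 1.202; τ_B = 173.2/1.202 = 144.1 days.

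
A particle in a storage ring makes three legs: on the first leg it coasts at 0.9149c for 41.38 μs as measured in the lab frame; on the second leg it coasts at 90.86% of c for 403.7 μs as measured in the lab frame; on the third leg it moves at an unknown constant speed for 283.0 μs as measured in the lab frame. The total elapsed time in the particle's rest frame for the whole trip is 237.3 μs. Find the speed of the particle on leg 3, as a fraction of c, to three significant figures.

β = 0.983

Leg 1: γ = 1/√(1 − 0.9149²) = 1/√0.1630 = 2.477; τ_1 = 41.38/2.477 = 16.70 μs.
Leg 2: β = 0.9086; γ = 1/√(1 − 0.9086²) = 1/√0.1744 = 2.394; τ_2 = 403.7/2.394 = 168.6 μs.
Leg 3: speed unknown; τ_3 = 283.0/γ_3.
Total proper time: 16.70 + 168.6 + τ_3 = 237.3, so τ_3 = 237.3 − 185.3 = 51.98 μs.
γ_3 = 283.0/51.98 = 5.444; β = √(1 − 1/γ²) = √0.9663.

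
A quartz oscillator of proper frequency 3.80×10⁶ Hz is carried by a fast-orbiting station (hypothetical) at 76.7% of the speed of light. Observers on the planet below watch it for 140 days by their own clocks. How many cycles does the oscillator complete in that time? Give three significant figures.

N = 2.95×10¹³

β = 0.767; γ = 1/√(1 − 0.767²) = 1/√0.4117 = 1.558
During 140 days of lab time, the oscillator's proper time advances by τ = Δt/γ = 140/1.558 = 89.83 days = 7.761×10⁶ s.
N = f × τ = 3.80×10⁶ × 7.761×10⁶ = 2.949×10¹³.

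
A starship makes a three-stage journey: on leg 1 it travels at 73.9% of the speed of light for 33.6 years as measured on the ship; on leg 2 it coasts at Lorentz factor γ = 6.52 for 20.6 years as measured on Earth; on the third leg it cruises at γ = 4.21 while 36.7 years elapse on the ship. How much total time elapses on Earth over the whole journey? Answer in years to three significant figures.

Leg 1: β = 0.739; γ = 1/√(1 − 0.739²) = 1/√0.4539 = 1.484; Δt_1 = 1.484 × 33.6 = 49.87 years.
Leg 2: 20.6 years is already measured on Earth.
Leg 3: γ = 4.21; Δt_3 = 4.210 × 36.7 = 154.5 years.
Total: 49.87 + 20.60 + 154.5 years.

Δt = 225 years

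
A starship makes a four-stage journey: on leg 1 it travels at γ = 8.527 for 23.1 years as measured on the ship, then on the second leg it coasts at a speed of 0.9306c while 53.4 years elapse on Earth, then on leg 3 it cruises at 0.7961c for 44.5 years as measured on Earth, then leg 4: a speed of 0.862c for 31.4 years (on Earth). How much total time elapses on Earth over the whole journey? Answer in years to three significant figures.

Leg 1: γ = 8.527; Δt_1 = 8.527 × 23.1 = 197.0 years.
Leg 2: 53.4 years is already measured on Earth.
Leg 3: 44.5 years is already measured on Earth.
Leg 4: 31.4 years is already measured on Earth.
Total: 197.0 + 53.40 + 44.50 + 31.40 years.

Δt = 326 years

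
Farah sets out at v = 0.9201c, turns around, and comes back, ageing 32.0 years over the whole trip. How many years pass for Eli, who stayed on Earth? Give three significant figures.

Δt = 81.7 years

γ = 1/√(1 − 0.9201²) = 1/√0.1534 = 2.553
Earth-frame duration is the dilated interval: Δt = γτ = 2.553 × 32.0 years.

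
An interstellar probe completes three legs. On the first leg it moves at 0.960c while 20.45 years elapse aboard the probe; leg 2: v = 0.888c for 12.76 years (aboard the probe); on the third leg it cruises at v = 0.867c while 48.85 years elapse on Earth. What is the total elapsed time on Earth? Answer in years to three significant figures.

Leg 1: γ = 1/√(1 − 0.960²) = 25/7 ≈ 3.571; Δt_1 = 3.571 × 20.45 = 73.04 years.
Leg 2: γ = 1/√(1 − 0.888²) = 1/√0.2115 = 2.175; Δt_2 = 2.175 × 12.76 = 27.75 years.
Leg 3: 48.85 years is already measured on Earth.
Total: 73.04 + 27.75 + 48.85 years.

Δt = 150 years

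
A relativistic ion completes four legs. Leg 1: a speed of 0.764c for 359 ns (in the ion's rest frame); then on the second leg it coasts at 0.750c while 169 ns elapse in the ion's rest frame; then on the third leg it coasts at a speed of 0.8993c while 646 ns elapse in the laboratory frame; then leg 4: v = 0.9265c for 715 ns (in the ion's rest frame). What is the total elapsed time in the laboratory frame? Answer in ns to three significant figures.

Δt = 3360 ns

Leg 1: γ = 1/√(1 − 0.764²) = 1/√0.4163 = 1.550; Δt_1 = 1.550 × 359 = 556.4 ns.
Leg 2: γ = 1/√(1 − 0.750²) = 1/√0.4375 = 1.512; Δt_2 = 1.512 × 169 = 255.5 ns.
Leg 3: 646 ns is already measured in the laboratory frame.
Leg 4: γ = 1/√(1 − 0.9265²) = 1/√0.1416 = 2.657; Δt_4 = 2.657 × 715 = 1900 ns.
Total: 556.4 + 255.5 + 646.0 + 1900 ns.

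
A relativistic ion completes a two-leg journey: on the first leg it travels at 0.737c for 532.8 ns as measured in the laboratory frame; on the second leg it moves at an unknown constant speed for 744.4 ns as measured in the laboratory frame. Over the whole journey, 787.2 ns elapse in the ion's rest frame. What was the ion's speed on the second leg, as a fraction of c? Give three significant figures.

β = 0.819

Leg 1: γ = 1/√(1 − 0.737²) = 1/√0.4568 = 1.480; τ_1 = 532.8/1.480 = 360.1 ns.
Leg 2: speed unknown; τ_2 = 744.4/γ_2.
Total proper time: 360.1 + τ_2 = 787.2, so τ_2 = 787.2 − 360.1 = 427.1 ns.
γ_2 = 744.4/427.1 = 1.743; β = √(1 − 1/γ²) = √0.6708.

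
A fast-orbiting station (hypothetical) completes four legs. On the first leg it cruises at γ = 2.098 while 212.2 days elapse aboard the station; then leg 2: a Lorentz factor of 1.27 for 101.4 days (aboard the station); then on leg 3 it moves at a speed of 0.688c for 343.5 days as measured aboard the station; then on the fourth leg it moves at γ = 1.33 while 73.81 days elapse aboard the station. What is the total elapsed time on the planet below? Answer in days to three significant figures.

Leg 1: γ = 2.098; Δt_1 = 2.098 × 212.2 = 445.2 days.
Leg 2: γ = 1.27; Δt_2 = 1.270 × 101.4 = 128.8 days.
Leg 3: γ = 1/√(1 − 0.688²) = 1/√0.5267 = 1.378; Δt_3 = 1.378 × 343.5 = 473.3 days.
Leg 4: γ = 1.33; Δt_4 = 1.330 × 73.81 = 98.17 days.
Total: 445.2 + 128.8 + 473.3 + 98.17 days.

Δt = 1150 days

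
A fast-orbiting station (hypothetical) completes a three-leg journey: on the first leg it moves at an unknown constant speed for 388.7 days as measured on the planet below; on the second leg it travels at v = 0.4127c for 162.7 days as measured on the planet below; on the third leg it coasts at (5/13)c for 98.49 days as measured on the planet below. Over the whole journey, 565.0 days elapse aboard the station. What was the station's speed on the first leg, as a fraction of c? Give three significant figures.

Leg 1: speed unknown; τ_1 = 388.7/γ_1.
Leg 2: γ = 1/√(1 − 0.4127²) = 1/√0.8297 = 1.098; τ_2 = 162.7/1.098 = 148.2 days.
Leg 3: γ = 1/√(1 − (5/13)²) = 13/12 ≈ 1.083; τ_3 = 98.49/1.083 = 90.91 days.
Total proper time: τ_1 + 148.2 + 90.91 = 565.0, so τ_1 = 565.0 − 239.1 = 325.9 days.
γ_1 = 388.7/325.9 = 1.193; β = √(1 − 1/γ²) = √0.2971.

β = 0.545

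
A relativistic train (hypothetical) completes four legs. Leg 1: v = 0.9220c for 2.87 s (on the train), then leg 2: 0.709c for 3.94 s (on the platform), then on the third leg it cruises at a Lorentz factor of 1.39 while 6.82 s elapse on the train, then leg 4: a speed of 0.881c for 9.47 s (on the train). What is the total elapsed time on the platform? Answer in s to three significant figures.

Δt = 40.8 s

Leg 1: γ = 1/√(1 − 0.9220²) = 1/√0.1499 = 2.583; Δt_1 = 2.583 × 2.87 = 7.412 s.
Leg 2: 3.94 s is already measured on the platform.
Leg 3: γ = 1.39; Δt_3 = 1.390 × 6.82 = 9.480 s.
Leg 4: γ = 1/√(1 − 0.881²) = 1/√0.2238 = 2.114; Δt_4 = 2.114 × 9.47 = 20.02 s.
Total: 7.412 + 3.940 + 9.480 + 20.02 s.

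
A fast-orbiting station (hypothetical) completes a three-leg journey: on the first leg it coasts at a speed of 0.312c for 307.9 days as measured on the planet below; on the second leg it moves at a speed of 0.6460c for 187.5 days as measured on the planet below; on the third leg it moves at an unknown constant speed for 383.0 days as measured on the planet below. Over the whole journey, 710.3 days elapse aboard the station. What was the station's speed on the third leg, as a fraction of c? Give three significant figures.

Leg 1: γ = 1/√(1 − 0.312²) = 1/√0.9027 = 1.053; τ_1 = 307.9/1.053 = 292.5 days.
Leg 2: γ = 1/√(1 − 0.6460²) = 1/√0.5827 = 1.310; τ_2 = 187.5/1.310 = 143.1 days.
Leg 3: speed unknown; τ_3 = 383.0/γ_3.
Total proper time: 292.5 + 143.1 + τ_3 = 710.3, so τ_3 = 710.3 − 435.7 = 274.6 days.
γ_3 = 383.0/274.6 = 1.395; β = √(1 − 1/γ²) = √0.4858.

β = 0.697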